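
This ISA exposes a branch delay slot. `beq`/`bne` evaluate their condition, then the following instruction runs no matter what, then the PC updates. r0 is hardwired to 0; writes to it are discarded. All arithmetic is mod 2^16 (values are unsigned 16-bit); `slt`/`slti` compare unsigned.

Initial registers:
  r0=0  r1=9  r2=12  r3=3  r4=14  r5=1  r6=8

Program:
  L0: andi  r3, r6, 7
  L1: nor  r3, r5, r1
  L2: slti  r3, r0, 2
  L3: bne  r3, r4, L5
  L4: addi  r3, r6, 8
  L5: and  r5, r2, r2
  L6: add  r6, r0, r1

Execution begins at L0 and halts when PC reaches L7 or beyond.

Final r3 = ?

16

#0 andi  r3, r6, 7 ; 0/9/12/0/14/1/8
#1 nor  r3, r5, r1 ; 0/9/12/65526/14/1/8
#2 slti  r3, r0, 2 ; 0/9/12/1/14/1/8
#3 bne  r3, r4, L5 ; 0/9/12/1/14/1/8 ; →target
#4 addi  r3, r6, 8 ; 0/9/12/16/14/1/8
#5 and  r5, r2, r2 ; 0/9/12/16/14/12/8
#6 add  r6, r0, r1 ; 0/9/12/16/14/12/9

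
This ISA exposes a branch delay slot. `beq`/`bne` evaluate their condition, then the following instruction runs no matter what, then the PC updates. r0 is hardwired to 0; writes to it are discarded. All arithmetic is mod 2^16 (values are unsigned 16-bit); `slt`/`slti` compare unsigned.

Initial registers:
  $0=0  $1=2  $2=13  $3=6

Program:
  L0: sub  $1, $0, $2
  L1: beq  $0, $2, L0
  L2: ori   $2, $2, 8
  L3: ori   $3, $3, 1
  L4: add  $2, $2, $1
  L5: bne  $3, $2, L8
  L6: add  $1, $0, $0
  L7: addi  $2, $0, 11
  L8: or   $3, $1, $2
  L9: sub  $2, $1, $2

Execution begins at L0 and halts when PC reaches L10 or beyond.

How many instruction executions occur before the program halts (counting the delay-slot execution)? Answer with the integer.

PC=0  sub  $1, $0, $2        | $0=0 $1=65523 $2=13 $3=6
PC=1  beq  $0, $2, L0        | $0=0 $1=65523 $2=13 $3=6  [not taken]
PC=2  ori   $2, $2, 8        | $0=0 $1=65523 $2=13 $3=6
PC=3  ori   $3, $3, 1        | $0=0 $1=65523 $2=13 $3=7
PC=4  add  $2, $2, $1        | $0=0 $1=65523 $2=0 $3=7
PC=5  bne  $3, $2, L8        | $0=0 $1=65523 $2=0 $3=7  [TAKEN]
PC=6  add  $1, $0, $0        | $0=0 $1=0 $2=0 $3=7
PC=8  or   $3, $1, $2        | $0=0 $1=0 $2=0 $3=0
PC=9  sub  $2, $1, $2        | $0=0 $1=0 $2=0 $3=0

9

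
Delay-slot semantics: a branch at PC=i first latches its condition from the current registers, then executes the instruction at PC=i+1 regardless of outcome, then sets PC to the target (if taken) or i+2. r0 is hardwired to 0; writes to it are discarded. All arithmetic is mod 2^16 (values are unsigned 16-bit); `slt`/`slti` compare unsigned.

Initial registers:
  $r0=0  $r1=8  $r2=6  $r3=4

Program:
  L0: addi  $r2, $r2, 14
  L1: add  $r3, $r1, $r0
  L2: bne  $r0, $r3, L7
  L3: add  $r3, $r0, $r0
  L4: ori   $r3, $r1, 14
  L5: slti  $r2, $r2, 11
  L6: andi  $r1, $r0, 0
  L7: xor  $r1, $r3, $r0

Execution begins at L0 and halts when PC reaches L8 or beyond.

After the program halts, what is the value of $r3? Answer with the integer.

[0] addi  $r2, $r2, 14  →  {$r0:0, $r1:8, $r2:20, $r3:4}
[1] add  $r3, $r1, $r0  →  {$r0:0, $r1:8, $r2:20, $r3:8}
[2] bne  $r0, $r3, L7  →  {$r0:0, $r1:8, $r2:20, $r3:8}  ⟨branch taken⟩
[3] add  $r3, $r0, $r0  →  {$r0:0, $r1:8, $r2:20, $r3:0}
[7] xor  $r1, $r3, $r0  →  {$r0:0, $r1:0, $r2:20, $r3:0}

0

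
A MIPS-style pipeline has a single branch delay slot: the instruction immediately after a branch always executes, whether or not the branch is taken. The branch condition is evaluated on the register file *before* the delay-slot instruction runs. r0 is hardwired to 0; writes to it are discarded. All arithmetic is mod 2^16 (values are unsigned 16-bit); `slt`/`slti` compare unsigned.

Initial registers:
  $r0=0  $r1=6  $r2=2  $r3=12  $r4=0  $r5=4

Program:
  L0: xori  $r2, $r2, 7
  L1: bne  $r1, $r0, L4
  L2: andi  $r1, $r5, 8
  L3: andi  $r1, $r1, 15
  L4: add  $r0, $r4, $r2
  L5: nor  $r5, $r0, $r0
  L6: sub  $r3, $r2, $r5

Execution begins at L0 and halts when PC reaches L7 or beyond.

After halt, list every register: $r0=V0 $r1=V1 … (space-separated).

$r0=0 $r1=0 $r2=5 $r3=6 $r4=0 $r5=65535

  step pc=0: xori  $r2, $r2, 7  regs=(0,6,5,12,0,4)
  step pc=1: bne  $r1, $r0, L4  cond=T  regs=(0,6,5,12,0,4)
  step pc=2: andi  $r1, $r5, 8  regs=(0,0,5,12,0,4)
  step pc=4: add  $r0, $r4, $r2  regs=(0,0,5,12,0,4)
  step pc=5: nor  $r5, $r0, $r0  regs=(0,0,5,12,0,65535)
  step pc=6: sub  $r3, $r2, $r5  regs=(0,0,5,6,0,65535)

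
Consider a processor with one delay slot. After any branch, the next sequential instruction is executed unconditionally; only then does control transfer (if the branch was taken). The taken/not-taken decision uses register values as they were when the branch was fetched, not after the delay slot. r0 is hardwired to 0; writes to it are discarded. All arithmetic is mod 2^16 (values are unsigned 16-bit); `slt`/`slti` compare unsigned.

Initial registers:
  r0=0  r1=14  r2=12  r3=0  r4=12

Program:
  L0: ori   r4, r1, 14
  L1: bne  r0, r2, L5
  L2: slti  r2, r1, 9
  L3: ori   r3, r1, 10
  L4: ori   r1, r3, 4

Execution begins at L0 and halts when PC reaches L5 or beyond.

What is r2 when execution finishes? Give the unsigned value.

#0 ori   r4, r1, 14 ; 0/14/12/0/14
#1 bne  r0, r2, L5 ; 0/14/12/0/14 ; →target
#2 slti  r2, r1, 9 ; 0/14/0/0/14

0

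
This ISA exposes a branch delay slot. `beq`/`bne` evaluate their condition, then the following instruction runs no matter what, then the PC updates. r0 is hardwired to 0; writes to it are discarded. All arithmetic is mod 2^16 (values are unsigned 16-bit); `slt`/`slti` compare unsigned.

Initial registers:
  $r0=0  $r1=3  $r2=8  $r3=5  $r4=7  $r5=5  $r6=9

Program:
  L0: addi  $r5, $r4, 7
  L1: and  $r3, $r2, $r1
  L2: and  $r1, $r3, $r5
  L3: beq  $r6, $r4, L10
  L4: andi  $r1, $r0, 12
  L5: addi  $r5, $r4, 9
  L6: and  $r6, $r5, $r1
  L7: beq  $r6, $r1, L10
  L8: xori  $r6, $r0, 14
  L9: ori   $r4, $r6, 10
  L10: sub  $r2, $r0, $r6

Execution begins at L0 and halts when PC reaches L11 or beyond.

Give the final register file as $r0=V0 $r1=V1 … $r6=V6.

$r0=0 $r1=0 $r2=65522 $r3=0 $r4=7 $r5=16 $r6=14

  step pc=0: addi  $r5, $r4, 7  regs=(0,3,8,5,7,14,9)
  step pc=1: and  $r3, $r2, $r1  regs=(0,3,8,0,7,14,9)
  step pc=2: and  $r1, $r3, $r5  regs=(0,0,8,0,7,14,9)
  step pc=3: beq  $r6, $r4, L10  cond=F  regs=(0,0,8,0,7,14,9)
  step pc=4: andi  $r1, $r0, 12  regs=(0,0,8,0,7,14,9)
  step pc=5: addi  $r5, $r4, 9  regs=(0,0,8,0,7,16,9)
  step pc=6: and  $r6, $r5, $r1  regs=(0,0,8,0,7,16,0)
  step pc=7: beq  $r6, $r1, L10  cond=T  regs=(0,0,8,0,7,16,0)
  step pc=8: xori  $r6, $r0, 14  regs=(0,0,8,0,7,16,14)
  step pc=10: sub  $r2, $r0, $r6  regs=(0,0,65522,0,7,16,14)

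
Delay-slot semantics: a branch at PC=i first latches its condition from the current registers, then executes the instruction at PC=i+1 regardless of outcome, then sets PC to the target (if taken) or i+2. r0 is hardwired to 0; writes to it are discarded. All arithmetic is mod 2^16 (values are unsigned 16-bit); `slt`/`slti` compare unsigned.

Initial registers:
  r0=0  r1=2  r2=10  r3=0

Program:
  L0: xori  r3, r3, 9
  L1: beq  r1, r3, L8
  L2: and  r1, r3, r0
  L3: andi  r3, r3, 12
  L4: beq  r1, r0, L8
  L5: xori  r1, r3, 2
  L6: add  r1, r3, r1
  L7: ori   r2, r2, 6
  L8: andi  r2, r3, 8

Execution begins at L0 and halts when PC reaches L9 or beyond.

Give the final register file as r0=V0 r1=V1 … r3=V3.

  step pc=0: xori  r3, r3, 9  regs=(0,2,10,9)
  step pc=1: beq  r1, r3, L8  cond=F  regs=(0,2,10,9)
  step pc=2: and  r1, r3, r0  regs=(0,0,10,9)
  step pc=3: andi  r3, r3, 12  regs=(0,0,10,8)
  step pc=4: beq  r1, r0, L8  cond=T  regs=(0,0,10,8)
  step pc=5: xori  r1, r3, 2  regs=(0,10,10,8)
  step pc=8: andi  r2, r3, 8  regs=(0,10,8,8)

r0=0 r1=10 r2=8 r3=8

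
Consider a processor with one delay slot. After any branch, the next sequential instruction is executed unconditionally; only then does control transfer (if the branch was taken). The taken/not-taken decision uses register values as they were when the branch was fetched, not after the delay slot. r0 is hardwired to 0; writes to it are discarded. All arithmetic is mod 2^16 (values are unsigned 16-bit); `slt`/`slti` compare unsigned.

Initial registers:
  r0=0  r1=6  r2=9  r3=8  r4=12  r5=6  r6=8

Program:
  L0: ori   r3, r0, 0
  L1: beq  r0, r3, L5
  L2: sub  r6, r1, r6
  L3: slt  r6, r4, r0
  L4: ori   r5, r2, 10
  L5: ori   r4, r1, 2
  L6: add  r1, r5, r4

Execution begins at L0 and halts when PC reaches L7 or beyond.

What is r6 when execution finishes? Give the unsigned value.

65534

  step pc=0: ori   r3, r0, 0  regs=(0,6,9,0,12,6,8)
  step pc=1: beq  r0, r3, L5  cond=T  regs=(0,6,9,0,12,6,8)
  step pc=2: sub  r6, r1, r6  regs=(0,6,9,0,12,6,65534)
  step pc=5: ori   r4, r1, 2  regs=(0,6,9,0,6,6,65534)
  step pc=6: add  r1, r5, r4  regs=(0,12,9,0,6,6,65534)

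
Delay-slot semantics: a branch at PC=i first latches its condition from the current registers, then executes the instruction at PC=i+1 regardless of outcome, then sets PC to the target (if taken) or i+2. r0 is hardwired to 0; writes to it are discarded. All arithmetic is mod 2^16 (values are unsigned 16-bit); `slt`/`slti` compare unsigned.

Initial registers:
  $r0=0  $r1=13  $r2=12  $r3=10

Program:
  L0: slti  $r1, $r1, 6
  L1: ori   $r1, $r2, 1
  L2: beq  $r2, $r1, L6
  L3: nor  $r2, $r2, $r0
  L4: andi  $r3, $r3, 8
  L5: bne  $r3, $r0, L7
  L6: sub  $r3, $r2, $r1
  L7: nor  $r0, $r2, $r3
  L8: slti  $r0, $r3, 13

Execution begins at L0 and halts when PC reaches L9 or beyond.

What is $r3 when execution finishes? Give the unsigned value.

PC=0  slti  $r1, $r1, 6      | $r0=0 $r1=0 $r2=12 $r3=10
PC=1  ori   $r1, $r2, 1      | $r0=0 $r1=13 $r2=12 $r3=10
PC=2  beq  $r2, $r1, L6      | $r0=0 $r1=13 $r2=12 $r3=10  [not taken]
PC=3  nor  $r2, $r2, $r0     | $r0=0 $r1=13 $r2=65523 $r3=10
PC=4  andi  $r3, $r3, 8      | $r0=0 $r1=13 $r2=65523 $r3=8
PC=5  bne  $r3, $r0, L7      | $r0=0 $r1=13 $r2=65523 $r3=8  [TAKEN]
PC=6  sub  $r3, $r2, $r1     | $r0=0 $r1=13 $r2=65523 $r3=65510
PC=7  nor  $r0, $r2, $r3     | $r0=0 $r1=13 $r2=65523 $r3=65510
PC=8  slti  $r0, $r3, 13     | $r0=0 $r1=13 $r2=65523 $r3=65510

65510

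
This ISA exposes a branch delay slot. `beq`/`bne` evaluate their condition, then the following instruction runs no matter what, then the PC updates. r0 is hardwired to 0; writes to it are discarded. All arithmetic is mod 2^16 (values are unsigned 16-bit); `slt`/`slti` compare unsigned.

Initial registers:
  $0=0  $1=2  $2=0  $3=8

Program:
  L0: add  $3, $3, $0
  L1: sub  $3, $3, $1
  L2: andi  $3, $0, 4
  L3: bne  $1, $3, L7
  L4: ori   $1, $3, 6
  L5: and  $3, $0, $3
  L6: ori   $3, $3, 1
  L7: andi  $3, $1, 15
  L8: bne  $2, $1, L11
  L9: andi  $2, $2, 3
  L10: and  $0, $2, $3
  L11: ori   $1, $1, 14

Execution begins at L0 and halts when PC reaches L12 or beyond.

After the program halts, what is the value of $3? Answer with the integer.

PC=0  add  $3, $3, $0        | $0=0 $1=2 $2=0 $3=8
PC=1  sub  $3, $3, $1        | $0=0 $1=2 $2=0 $3=6
PC=2  andi  $3, $0, 4        | $0=0 $1=2 $2=0 $3=0
PC=3  bne  $1, $3, L7        | $0=0 $1=2 $2=0 $3=0  [TAKEN]
PC=4  ori   $1, $3, 6        | $0=0 $1=6 $2=0 $3=0
PC=7  andi  $3, $1, 15       | $0=0 $1=6 $2=0 $3=6
PC=8  bne  $2, $1, L11       | $0=0 $1=6 $2=0 $3=6  [TAKEN]
PC=9  andi  $2, $2, 3        | $0=0 $1=6 $2=0 $3=6
PC=11 ori   $1, $1, 14       | $0=0 $1=14 $2=0 $3=6

6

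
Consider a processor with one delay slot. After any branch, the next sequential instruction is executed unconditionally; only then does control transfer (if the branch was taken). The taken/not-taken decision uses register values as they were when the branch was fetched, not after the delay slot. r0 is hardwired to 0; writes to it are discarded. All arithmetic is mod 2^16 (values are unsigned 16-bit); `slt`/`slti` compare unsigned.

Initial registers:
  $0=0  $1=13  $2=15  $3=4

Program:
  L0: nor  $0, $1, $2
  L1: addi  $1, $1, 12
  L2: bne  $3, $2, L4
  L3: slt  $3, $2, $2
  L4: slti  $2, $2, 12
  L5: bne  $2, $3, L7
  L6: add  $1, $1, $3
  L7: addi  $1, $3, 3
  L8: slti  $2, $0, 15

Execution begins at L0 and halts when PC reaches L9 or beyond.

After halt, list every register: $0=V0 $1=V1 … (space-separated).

$0=0 $1=3 $2=1 $3=0

PC=0  nor  $0, $1, $2        | $0=0 $1=13 $2=15 $3=4
PC=1  addi  $1, $1, 12       | $0=0 $1=25 $2=15 $3=4
PC=2  bne  $3, $2, L4        | $0=0 $1=25 $2=15 $3=4  [TAKEN]
PC=3  slt  $3, $2, $2        | $0=0 $1=25 $2=15 $3=0
PC=4  slti  $2, $2, 12       | $0=0 $1=25 $2=0 $3=0
PC=5  bne  $2, $3, L7        | $0=0 $1=25 $2=0 $3=0  [not taken]
PC=6  add  $1, $1, $3        | $0=0 $1=25 $2=0 $3=0
PC=7  addi  $1, $3, 3        | $0=0 $1=3 $2=0 $3=0
PC=8  slti  $2, $0, 15       | $0=0 $1=3 $2=1 $3=0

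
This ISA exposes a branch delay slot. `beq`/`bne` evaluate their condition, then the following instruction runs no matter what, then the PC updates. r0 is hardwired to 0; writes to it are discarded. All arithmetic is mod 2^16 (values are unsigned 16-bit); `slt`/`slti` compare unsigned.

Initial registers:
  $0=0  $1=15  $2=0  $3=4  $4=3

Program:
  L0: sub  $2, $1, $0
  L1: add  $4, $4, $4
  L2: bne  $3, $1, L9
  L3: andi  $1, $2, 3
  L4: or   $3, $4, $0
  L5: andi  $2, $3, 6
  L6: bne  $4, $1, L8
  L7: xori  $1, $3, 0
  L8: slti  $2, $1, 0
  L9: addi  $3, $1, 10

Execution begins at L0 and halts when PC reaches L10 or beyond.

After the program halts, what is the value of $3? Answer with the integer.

[0] sub  $2, $1, $0  →  {$0:0, $1:15, $2:15, $3:4, $4:3}
[1] add  $4, $4, $4  →  {$0:0, $1:15, $2:15, $3:4, $4:6}
[2] bne  $3, $1, L9  →  {$0:0, $1:15, $2:15, $3:4, $4:6}  ⟨branch taken⟩
[3] andi  $1, $2, 3  →  {$0:0, $1:3, $2:15, $3:4, $4:6}
[9] addi  $3, $1, 10  →  {$0:0, $1:3, $2:15, $3:13, $4:6}

13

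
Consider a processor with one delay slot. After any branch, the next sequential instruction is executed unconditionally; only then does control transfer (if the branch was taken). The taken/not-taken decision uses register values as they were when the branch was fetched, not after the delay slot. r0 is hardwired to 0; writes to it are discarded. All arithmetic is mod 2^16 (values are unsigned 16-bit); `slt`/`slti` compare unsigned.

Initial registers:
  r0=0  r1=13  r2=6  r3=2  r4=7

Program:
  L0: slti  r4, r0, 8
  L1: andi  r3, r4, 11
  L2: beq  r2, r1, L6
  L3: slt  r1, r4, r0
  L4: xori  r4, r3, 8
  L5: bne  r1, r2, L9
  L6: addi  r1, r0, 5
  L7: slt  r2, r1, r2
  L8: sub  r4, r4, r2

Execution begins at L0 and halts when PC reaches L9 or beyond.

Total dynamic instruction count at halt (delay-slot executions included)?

[0] slti  r4, r0, 8  →  {r0:0, r1:13, r2:6, r3:2, r4:1}
[1] andi  r3, r4, 11  →  {r0:0, r1:13, r2:6, r3:1, r4:1}
[2] beq  r2, r1, L6  →  {r0:0, r1:13, r2:6, r3:1, r4:1}  ⟨branch fallthrough⟩
[3] slt  r1, r4, r0  →  {r0:0, r1:0, r2:6, r3:1, r4:1}
[4] xori  r4, r3, 8  →  {r0:0, r1:0, r2:6, r3:1, r4:9}
[5] bne  r1, r2, L9  →  {r0:0, r1:0, r2:6, r3:1, r4:9}  ⟨branch taken⟩
[6] addi  r1, r0, 5  →  {r0:0, r1:5, r2:6, r3:1, r4:9}

7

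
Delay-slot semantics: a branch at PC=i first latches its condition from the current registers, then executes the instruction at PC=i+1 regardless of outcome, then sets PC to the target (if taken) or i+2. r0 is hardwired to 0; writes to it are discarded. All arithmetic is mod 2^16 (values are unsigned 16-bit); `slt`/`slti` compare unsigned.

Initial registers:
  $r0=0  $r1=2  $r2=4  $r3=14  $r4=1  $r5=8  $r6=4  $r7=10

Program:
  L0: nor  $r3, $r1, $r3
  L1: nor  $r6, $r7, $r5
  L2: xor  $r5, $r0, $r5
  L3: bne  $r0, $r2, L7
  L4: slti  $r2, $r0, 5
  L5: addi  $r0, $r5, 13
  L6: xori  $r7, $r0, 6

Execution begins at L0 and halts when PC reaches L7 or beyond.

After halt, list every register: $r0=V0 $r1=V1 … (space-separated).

[0] nor  $r3, $r1, $r3  →  {$r0:0, $r1:2, $r2:4, $r3:65521, $r4:1, $r5:8, $r6:4, $r7:10}
[1] nor  $r6, $r7, $r5  →  {$r0:0, $r1:2, $r2:4, $r3:65521, $r4:1, $r5:8, $r6:65525, $r7:10}
[2] xor  $r5, $r0, $r5  →  {$r0:0, $r1:2, $r2:4, $r3:65521, $r4:1, $r5:8, $r6:65525, $r7:10}
[3] bne  $r0, $r2, L7  →  {$r0:0, $r1:2, $r2:4, $r3:65521, $r4:1, $r5:8, $r6:65525, $r7:10}  ⟨branch taken⟩
[4] slti  $r2, $r0, 5  →  {$r0:0, $r1:2, $r2:1, $r3:65521, $r4:1, $r5:8, $r6:65525, $r7:10}

$r0=0 $r1=2 $r2=1 $r3=65521 $r4=1 $r5=8 $r6=65525 $r7=10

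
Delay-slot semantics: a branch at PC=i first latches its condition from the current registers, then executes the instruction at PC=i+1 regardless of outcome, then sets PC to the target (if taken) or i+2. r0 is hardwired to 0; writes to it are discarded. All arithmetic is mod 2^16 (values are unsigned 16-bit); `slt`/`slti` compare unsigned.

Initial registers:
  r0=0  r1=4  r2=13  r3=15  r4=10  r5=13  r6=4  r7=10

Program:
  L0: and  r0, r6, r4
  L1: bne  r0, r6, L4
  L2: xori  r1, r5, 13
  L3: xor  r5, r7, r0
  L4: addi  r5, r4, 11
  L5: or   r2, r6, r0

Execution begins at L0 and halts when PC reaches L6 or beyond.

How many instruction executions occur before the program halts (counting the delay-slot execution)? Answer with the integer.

  step pc=0: and  r0, r6, r4  regs=(0,4,13,15,10,13,4,10)
  step pc=1: bne  r0, r6, L4  cond=T  regs=(0,4,13,15,10,13,4,10)
  step pc=2: xori  r1, r5, 13  regs=(0,0,13,15,10,13,4,10)
  step pc=4: addi  r5, r4, 11  regs=(0,0,13,15,10,21,4,10)
  step pc=5: or   r2, r6, r0  regs=(0,0,4,15,10,21,4,10)

5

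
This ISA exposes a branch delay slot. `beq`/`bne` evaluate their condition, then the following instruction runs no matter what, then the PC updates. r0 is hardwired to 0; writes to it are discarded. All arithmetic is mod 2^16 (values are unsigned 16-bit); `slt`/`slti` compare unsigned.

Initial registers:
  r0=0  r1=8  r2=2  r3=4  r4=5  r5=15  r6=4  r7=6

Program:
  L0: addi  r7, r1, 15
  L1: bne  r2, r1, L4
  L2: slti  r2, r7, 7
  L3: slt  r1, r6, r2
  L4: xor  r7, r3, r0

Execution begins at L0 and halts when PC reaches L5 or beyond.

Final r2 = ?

0

[0] addi  r7, r1, 15  →  {r0:0, r1:8, r2:2, r3:4, r4:5, r5:15, r6:4, r7:23}
[1] bne  r2, r1, L4  →  {r0:0, r1:8, r2:2, r3:4, r4:5, r5:15, r6:4, r7:23}  ⟨branch taken⟩
[2] slti  r2, r7, 7  →  {r0:0, r1:8, r2:0, r3:4, r4:5, r5:15, r6:4, r7:23}
[4] xor  r7, r3, r0  →  {r0:0, r1:8, r2:0, r3:4, r4:5, r5:15, r6:4, r7:4}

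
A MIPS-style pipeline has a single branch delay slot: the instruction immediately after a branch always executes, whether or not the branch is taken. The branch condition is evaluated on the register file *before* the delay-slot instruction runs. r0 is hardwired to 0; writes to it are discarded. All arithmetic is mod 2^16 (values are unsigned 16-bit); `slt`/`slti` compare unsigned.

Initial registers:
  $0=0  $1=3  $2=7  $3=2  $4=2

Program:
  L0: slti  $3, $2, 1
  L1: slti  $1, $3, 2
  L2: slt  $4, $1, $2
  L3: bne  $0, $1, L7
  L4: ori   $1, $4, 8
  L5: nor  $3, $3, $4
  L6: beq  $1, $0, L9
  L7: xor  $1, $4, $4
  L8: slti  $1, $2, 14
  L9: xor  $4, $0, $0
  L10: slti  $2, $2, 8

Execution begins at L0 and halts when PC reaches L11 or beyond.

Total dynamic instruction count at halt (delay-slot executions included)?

9

#0 slti  $3, $2, 1 ; 0/3/7/0/2
#1 slti  $1, $3, 2 ; 0/1/7/0/2
#2 slt  $4, $1, $2 ; 0/1/7/0/1
#3 bne  $0, $1, L7 ; 0/1/7/0/1 ; →target
#4 ori   $1, $4, 8 ; 0/9/7/0/1
#7 xor  $1, $4, $4 ; 0/0/7/0/1
#8 slti  $1, $2, 14 ; 0/1/7/0/1
#9 xor  $4, $0, $0 ; 0/1/7/0/0
#10 slti  $2, $2, 8 ; 0/1/1/0/0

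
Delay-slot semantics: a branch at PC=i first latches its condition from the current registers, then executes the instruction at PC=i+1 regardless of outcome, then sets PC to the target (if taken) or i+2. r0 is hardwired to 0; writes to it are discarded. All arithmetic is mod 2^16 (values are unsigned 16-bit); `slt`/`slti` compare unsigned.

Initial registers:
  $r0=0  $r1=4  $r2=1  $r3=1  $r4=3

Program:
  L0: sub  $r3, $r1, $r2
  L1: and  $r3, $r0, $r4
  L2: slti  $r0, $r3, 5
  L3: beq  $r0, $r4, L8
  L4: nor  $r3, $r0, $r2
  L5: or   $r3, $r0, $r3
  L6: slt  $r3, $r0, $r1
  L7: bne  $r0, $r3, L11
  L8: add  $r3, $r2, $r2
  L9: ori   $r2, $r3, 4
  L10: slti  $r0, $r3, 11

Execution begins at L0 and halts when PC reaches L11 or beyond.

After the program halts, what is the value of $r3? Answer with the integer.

#0 sub  $r3, $r1, $r2 ; 0/4/1/3/3
#1 and  $r3, $r0, $r4 ; 0/4/1/0/3
#2 slti  $r0, $r3, 5 ; 0/4/1/0/3
#3 beq  $r0, $r4, L8 ; 0/4/1/0/3 ; →fallthru
#4 nor  $r3, $r0, $r2 ; 0/4/1/65534/3
#5 or   $r3, $r0, $r3 ; 0/4/1/65534/3
#6 slt  $r3, $r0, $r1 ; 0/4/1/1/3
#7 bne  $r0, $r3, L11 ; 0/4/1/1/3 ; →target
#8 add  $r3, $r2, $r2 ; 0/4/1/2/3

2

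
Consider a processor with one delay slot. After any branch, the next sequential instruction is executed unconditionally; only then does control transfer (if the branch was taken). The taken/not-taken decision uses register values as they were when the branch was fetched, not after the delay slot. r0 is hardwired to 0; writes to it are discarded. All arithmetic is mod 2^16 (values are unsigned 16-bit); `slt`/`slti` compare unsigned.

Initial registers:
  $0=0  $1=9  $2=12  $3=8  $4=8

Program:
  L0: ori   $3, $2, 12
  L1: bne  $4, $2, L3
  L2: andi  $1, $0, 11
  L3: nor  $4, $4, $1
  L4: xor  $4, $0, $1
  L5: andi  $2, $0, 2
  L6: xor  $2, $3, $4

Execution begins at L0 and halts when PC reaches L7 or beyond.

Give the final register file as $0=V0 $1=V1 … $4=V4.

[0] ori   $3, $2, 12  →  {$0:0, $1:9, $2:12, $3:12, $4:8}
[1] bne  $4, $2, L3  →  {$0:0, $1:9, $2:12, $3:12, $4:8}  ⟨branch taken⟩
[2] andi  $1, $0, 11  →  {$0:0, $1:0, $2:12, $3:12, $4:8}
[3] nor  $4, $4, $1  →  {$0:0, $1:0, $2:12, $3:12, $4:65527}
[4] xor  $4, $0, $1  →  {$0:0, $1:0, $2:12, $3:12, $4:0}
[5] andi  $2, $0, 2  →  {$0:0, $1:0, $2:0, $3:12, $4:0}
[6] xor  $2, $3, $4  →  {$0:0, $1:0, $2:12, $3:12, $4:0}

$0=0 $1=0 $2=12 $3=12 $4=0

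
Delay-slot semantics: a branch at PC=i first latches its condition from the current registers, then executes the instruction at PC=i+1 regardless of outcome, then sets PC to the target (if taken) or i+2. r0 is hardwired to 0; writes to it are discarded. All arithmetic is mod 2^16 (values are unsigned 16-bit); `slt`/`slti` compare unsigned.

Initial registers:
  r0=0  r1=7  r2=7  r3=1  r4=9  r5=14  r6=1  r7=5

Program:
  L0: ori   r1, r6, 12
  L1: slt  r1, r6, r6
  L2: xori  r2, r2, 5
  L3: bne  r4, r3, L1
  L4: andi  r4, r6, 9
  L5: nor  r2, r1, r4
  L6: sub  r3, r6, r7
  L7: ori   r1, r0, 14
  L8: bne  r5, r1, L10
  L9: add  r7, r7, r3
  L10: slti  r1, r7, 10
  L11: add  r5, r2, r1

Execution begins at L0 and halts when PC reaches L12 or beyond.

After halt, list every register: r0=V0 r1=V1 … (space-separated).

#0 ori   r1, r6, 12 ; 0/13/7/1/9/14/1/5
#1 slt  r1, r6, r6 ; 0/0/7/1/9/14/1/5
#2 xori  r2, r2, 5 ; 0/0/2/1/9/14/1/5
#3 bne  r4, r3, L1 ; 0/0/2/1/9/14/1/5 ; →target
#4 andi  r4, r6, 9 ; 0/0/2/1/1/14/1/5
#1 slt  r1, r6, r6 ; 0/0/2/1/1/14/1/5
#2 xori  r2, r2, 5 ; 0/0/7/1/1/14/1/5
#3 bne  r4, r3, L1 ; 0/0/7/1/1/14/1/5 ; →fallthru
#4 andi  r4, r6, 9 ; 0/0/7/1/1/14/1/5
#5 nor  r2, r1, r4 ; 0/0/65534/1/1/14/1/5
#6 sub  r3, r6, r7 ; 0/0/65534/65532/1/14/1/5
#7 ori   r1, r0, 14 ; 0/14/65534/65532/1/14/1/5
#8 bne  r5, r1, L10 ; 0/14/65534/65532/1/14/1/5 ; →fallthru
#9 add  r7, r7, r3 ; 0/14/65534/65532/1/14/1/1
#10 slti  r1, r7, 10 ; 0/1/65534/65532/1/14/1/1
#11 add  r5, r2, r1 ; 0/1/65534/65532/1/65535/1/1

r0=0 r1=1 r2=65534 r3=65532 r4=1 r5=65535 r6=1 r7=1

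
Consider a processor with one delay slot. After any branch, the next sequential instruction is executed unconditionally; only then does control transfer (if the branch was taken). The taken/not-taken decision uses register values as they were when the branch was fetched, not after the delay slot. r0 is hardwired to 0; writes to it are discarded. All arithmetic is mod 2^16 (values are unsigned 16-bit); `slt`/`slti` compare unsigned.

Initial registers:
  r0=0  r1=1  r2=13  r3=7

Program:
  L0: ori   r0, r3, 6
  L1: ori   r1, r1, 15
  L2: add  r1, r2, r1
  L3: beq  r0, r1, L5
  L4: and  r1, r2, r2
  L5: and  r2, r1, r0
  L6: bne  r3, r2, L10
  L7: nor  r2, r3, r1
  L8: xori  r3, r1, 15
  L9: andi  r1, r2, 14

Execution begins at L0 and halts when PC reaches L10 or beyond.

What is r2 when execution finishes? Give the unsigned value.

  step pc=0: ori   r0, r3, 6  regs=(0,1,13,7)
  step pc=1: ori   r1, r1, 15  regs=(0,15,13,7)
  step pc=2: add  r1, r2, r1  regs=(0,28,13,7)
  step pc=3: beq  r0, r1, L5  cond=F  regs=(0,28,13,7)
  step pc=4: and  r1, r2, r2  regs=(0,13,13,7)
  step pc=5: and  r2, r1, r0  regs=(0,13,0,7)
  step pc=6: bne  r3, r2, L10  cond=T  regs=(0,13,0,7)
  step pc=7: nor  r2, r3, r1  regs=(0,13,65520,7)

65520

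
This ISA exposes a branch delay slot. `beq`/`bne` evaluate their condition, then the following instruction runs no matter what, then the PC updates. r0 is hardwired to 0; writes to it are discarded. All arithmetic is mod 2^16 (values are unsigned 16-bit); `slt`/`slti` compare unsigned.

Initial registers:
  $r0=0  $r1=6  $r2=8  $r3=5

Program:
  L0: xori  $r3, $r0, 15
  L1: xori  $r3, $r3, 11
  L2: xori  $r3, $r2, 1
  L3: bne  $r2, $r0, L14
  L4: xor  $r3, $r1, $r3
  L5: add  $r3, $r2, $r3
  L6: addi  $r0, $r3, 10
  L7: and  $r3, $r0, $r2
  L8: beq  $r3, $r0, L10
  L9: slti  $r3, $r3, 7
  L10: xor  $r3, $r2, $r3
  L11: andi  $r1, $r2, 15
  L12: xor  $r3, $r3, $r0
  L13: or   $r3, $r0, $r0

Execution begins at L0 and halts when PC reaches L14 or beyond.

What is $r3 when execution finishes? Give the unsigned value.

15

PC=0  xori  $r3, $r0, 15     | $r0=0 $r1=6 $r2=8 $r3=15
PC=1  xori  $r3, $r3, 11     | $r0=0 $r1=6 $r2=8 $r3=4
PC=2  xori  $r3, $r2, 1      | $r0=0 $r1=6 $r2=8 $r3=9
PC=3  bne  $r2, $r0, L14     | $r0=0 $r1=6 $r2=8 $r3=9  [TAKEN]
PC=4  xor  $r3, $r1, $r3     | $r0=0 $r1=6 $r2=8 $r3=15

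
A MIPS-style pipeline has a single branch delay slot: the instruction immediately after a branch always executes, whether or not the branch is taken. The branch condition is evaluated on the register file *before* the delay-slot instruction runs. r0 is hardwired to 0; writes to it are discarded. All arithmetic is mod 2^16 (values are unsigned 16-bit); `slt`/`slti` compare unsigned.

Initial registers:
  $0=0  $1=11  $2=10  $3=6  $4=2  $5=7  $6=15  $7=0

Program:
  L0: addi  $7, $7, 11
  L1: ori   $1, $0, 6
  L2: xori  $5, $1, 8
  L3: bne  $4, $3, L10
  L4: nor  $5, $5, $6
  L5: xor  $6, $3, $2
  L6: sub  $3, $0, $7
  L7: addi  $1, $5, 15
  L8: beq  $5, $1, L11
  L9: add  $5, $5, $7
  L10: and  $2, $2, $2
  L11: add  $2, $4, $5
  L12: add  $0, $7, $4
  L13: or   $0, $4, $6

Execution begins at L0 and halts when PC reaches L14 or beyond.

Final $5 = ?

[0] addi  $7, $7, 11  →  {$0:0, $1:11, $2:10, $3:6, $4:2, $5:7, $6:15, $7:11}
[1] ori   $1, $0, 6  →  {$0:0, $1:6, $2:10, $3:6, $4:2, $5:7, $6:15, $7:11}
[2] xori  $5, $1, 8  →  {$0:0, $1:6, $2:10, $3:6, $4:2, $5:14, $6:15, $7:11}
[3] bne  $4, $3, L10  →  {$0:0, $1:6, $2:10, $3:6, $4:2, $5:14, $6:15, $7:11}  ⟨branch taken⟩
[4] nor  $5, $5, $6  →  {$0:0, $1:6, $2:10, $3:6, $4:2, $5:65520, $6:15, $7:11}
[10] and  $2, $2, $2  →  {$0:0, $1:6, $2:10, $3:6, $4:2, $5:65520, $6:15, $7:11}
[11] add  $2, $4, $5  →  {$0:0, $1:6, $2:65522, $3:6, $4:2, $5:65520, $6:15, $7:11}
[12] add  $0, $7, $4  →  {$0:0, $1:6, $2:65522, $3:6, $4:2, $5:65520, $6:15, $7:11}
[13] or   $0, $4, $6  →  {$0:0, $1:6, $2:65522, $3:6, $4:2, $5:65520, $6:15, $7:11}

65520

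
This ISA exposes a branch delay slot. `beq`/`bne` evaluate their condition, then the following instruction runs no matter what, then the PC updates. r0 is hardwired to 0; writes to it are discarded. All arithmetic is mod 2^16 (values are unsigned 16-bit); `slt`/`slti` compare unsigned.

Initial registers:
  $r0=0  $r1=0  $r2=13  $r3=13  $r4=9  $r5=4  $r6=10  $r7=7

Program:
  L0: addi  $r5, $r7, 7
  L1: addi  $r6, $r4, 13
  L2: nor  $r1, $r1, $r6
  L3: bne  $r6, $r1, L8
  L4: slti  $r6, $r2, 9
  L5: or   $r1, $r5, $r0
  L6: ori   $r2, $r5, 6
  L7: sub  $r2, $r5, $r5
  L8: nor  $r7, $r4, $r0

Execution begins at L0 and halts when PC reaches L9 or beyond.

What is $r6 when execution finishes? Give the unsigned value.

  step pc=0: addi  $r5, $r7, 7  regs=(0,0,13,13,9,14,10,7)
  step pc=1: addi  $r6, $r4, 13  regs=(0,0,13,13,9,14,22,7)
  step pc=2: nor  $r1, $r1, $r6  regs=(0,65513,13,13,9,14,22,7)
  step pc=3: bne  $r6, $r1, L8  cond=T  regs=(0,65513,13,13,9,14,22,7)
  step pc=4: slti  $r6, $r2, 9  regs=(0,65513,13,13,9,14,0,7)
  step pc=8: nor  $r7, $r4, $r0  regs=(0,65513,13,13,9,14,0,65526)

0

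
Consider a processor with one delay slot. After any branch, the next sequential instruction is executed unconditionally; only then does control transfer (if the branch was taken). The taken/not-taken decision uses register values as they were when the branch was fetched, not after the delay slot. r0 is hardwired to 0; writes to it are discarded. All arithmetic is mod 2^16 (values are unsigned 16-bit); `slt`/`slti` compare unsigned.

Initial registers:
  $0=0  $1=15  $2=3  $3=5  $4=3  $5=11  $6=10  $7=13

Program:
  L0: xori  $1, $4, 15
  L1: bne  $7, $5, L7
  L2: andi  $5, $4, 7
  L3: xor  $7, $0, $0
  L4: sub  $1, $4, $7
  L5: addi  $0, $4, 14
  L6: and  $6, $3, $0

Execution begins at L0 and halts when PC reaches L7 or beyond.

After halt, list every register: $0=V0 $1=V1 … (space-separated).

$0=0 $1=12 $2=3 $3=5 $4=3 $5=3 $6=10 $7=13

[0] xori  $1, $4, 15  →  {$0:0, $1:12, $2:3, $3:5, $4:3, $5:11, $6:10, $7:13}
[1] bne  $7, $5, L7  →  {$0:0, $1:12, $2:3, $3:5, $4:3, $5:11, $6:10, $7:13}  ⟨branch taken⟩
[2] andi  $5, $4, 7  →  {$0:0, $1:12, $2:3, $3:5, $4:3, $5:3, $6:10, $7:13}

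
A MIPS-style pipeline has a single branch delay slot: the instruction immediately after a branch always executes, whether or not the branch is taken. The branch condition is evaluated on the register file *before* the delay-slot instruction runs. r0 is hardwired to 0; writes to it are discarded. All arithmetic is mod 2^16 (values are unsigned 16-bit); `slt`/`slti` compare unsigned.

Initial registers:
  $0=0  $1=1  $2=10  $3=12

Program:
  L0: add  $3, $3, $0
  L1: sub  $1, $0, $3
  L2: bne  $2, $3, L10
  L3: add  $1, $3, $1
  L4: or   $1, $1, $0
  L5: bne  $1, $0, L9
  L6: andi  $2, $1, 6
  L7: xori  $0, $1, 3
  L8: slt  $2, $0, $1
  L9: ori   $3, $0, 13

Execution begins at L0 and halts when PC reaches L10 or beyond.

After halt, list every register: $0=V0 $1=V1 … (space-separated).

#0 add  $3, $3, $0 ; 0/1/10/12
#1 sub  $1, $0, $3 ; 0/65524/10/12
#2 bne  $2, $3, L10 ; 0/65524/10/12 ; →target
#3 add  $1, $3, $1 ; 0/0/10/12

$0=0 $1=0 $2=10 $3=12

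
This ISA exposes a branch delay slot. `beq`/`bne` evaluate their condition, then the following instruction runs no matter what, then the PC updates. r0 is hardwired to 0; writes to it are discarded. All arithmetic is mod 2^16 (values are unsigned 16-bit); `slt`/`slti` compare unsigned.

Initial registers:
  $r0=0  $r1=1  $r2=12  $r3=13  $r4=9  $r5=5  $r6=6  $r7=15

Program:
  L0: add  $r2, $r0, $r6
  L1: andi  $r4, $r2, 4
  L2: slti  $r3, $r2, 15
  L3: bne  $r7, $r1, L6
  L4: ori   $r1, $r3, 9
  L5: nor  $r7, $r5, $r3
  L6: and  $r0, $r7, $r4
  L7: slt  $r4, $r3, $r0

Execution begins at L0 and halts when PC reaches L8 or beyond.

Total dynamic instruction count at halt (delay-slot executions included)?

7

  step pc=0: add  $r2, $r0, $r6  regs=(0,1,6,13,9,5,6,15)
  step pc=1: andi  $r4, $r2, 4  regs=(0,1,6,13,4,5,6,15)
  step pc=2: slti  $r3, $r2, 15  regs=(0,1,6,1,4,5,6,15)
  step pc=3: bne  $r7, $r1, L6  cond=T  regs=(0,1,6,1,4,5,6,15)
  step pc=4: ori   $r1, $r3, 9  regs=(0,9,6,1,4,5,6,15)
  step pc=6: and  $r0, $r7, $r4  regs=(0,9,6,1,4,5,6,15)
  step pc=7: slt  $r4, $r3, $r0  regs=(0,9,6,1,0,5,6,15)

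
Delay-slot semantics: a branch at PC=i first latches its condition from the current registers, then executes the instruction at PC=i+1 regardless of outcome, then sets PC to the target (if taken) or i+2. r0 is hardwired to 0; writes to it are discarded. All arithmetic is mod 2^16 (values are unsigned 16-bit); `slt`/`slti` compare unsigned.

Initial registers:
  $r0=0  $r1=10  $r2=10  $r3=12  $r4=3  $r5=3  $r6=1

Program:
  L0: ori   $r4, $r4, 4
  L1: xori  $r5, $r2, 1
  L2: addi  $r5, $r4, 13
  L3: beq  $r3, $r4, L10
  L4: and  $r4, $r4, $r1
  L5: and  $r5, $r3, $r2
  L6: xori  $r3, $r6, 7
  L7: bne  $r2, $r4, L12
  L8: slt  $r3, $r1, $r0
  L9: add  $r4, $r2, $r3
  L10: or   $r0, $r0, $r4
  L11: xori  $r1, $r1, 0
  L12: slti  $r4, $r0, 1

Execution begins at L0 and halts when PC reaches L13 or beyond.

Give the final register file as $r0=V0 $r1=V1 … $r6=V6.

  step pc=0: ori   $r4, $r4, 4  regs=(0,10,10,12,7,3,1)
  step pc=1: xori  $r5, $r2, 1  regs=(0,10,10,12,7,11,1)
  step pc=2: addi  $r5, $r4, 13  regs=(0,10,10,12,7,20,1)
  step pc=3: beq  $r3, $r4, L10  cond=F  regs=(0,10,10,12,7,20,1)
  step pc=4: and  $r4, $r4, $r1  regs=(0,10,10,12,2,20,1)
  step pc=5: and  $r5, $r3, $r2  regs=(0,10,10,12,2,8,1)
  step pc=6: xori  $r3, $r6, 7  regs=(0,10,10,6,2,8,1)
  step pc=7: bne  $r2, $r4, L12  cond=T  regs=(0,10,10,6,2,8,1)
  step pc=8: slt  $r3, $r1, $r0  regs=(0,10,10,0,2,8,1)
  step pc=12: slti  $r4, $r0, 1  regs=(0,10,10,0,1,8,1)

$r0=0 $r1=10 $r2=10 $r3=0 $r4=1 $r5=8 $r6=1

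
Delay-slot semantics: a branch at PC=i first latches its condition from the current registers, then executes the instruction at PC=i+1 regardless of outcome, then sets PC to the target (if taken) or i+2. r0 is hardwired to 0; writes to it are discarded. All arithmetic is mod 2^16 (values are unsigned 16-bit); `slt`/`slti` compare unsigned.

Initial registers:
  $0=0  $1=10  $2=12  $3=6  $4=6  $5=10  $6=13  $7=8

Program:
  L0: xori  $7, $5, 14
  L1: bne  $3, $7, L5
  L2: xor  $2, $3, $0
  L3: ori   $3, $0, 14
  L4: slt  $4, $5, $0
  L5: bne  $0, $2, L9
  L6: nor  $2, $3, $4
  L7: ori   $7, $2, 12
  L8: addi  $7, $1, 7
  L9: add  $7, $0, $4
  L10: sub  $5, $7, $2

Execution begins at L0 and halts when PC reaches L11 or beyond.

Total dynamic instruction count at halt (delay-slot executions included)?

7

#0 xori  $7, $5, 14 ; 0/10/12/6/6/10/13/4
#1 bne  $3, $7, L5 ; 0/10/12/6/6/10/13/4 ; →target
#2 xor  $2, $3, $0 ; 0/10/6/6/6/10/13/4
#5 bne  $0, $2, L9 ; 0/10/6/6/6/10/13/4 ; →target
#6 nor  $2, $3, $4 ; 0/10/65529/6/6/10/13/4
#9 add  $7, $0, $4 ; 0/10/65529/6/6/10/13/6
#10 sub  $5, $7, $2 ; 0/10/65529/6/6/13/13/6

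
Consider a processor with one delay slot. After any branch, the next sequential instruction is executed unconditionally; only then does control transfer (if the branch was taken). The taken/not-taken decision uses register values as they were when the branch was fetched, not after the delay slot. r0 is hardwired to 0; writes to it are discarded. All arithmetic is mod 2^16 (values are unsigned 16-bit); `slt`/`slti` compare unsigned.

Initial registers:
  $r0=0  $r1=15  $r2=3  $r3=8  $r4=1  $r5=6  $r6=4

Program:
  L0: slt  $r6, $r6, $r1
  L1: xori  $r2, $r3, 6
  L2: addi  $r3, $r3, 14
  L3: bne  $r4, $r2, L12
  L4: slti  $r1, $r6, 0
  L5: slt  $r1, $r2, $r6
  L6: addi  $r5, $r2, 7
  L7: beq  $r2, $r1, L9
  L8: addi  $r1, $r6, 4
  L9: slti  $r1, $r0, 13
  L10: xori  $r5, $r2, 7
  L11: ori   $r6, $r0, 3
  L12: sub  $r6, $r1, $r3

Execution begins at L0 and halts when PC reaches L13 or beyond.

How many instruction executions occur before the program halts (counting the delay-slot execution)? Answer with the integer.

6

  step pc=0: slt  $r6, $r6, $r1  regs=(0,15,3,8,1,6,1)
  step pc=1: xori  $r2, $r3, 6  regs=(0,15,14,8,1,6,1)
  step pc=2: addi  $r3, $r3, 14  regs=(0,15,14,22,1,6,1)
  step pc=3: bne  $r4, $r2, L12  cond=T  regs=(0,15,14,22,1,6,1)
  step pc=4: slti  $r1, $r6, 0  regs=(0,0,14,22,1,6,1)
  step pc=12: sub  $r6, $r1, $r3  regs=(0,0,14,22,1,6,65514)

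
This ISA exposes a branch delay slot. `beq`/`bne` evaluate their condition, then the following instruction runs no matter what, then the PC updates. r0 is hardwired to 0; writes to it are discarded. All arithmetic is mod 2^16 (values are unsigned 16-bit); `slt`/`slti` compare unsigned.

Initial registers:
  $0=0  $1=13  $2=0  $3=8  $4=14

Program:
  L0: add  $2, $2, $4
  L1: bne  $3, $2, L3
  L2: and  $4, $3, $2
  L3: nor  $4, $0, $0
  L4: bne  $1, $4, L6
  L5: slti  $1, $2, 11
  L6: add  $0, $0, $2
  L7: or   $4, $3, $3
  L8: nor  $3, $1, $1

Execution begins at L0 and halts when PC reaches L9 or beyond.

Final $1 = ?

0

[0] add  $2, $2, $4  →  {$0:0, $1:13, $2:14, $3:8, $4:14}
[1] bne  $3, $2, L3  →  {$0:0, $1:13, $2:14, $3:8, $4:14}  ⟨branch taken⟩
[2] and  $4, $3, $2  →  {$0:0, $1:13, $2:14, $3:8, $4:8}
[3] nor  $4, $0, $0  →  {$0:0, $1:13, $2:14, $3:8, $4:65535}
[4] bne  $1, $4, L6  →  {$0:0, $1:13, $2:14, $3:8, $4:65535}  ⟨branch taken⟩
[5] slti  $1, $2, 11  →  {$0:0, $1:0, $2:14, $3:8, $4:65535}
[6] add  $0, $0, $2  →  {$0:0, $1:0, $2:14, $3:8, $4:65535}
[7] or   $4, $3, $3  →  {$0:0, $1:0, $2:14, $3:8, $4:8}
[8] nor  $3, $1, $1  →  {$0:0, $1:0, $2:14, $3:65535, $4:8}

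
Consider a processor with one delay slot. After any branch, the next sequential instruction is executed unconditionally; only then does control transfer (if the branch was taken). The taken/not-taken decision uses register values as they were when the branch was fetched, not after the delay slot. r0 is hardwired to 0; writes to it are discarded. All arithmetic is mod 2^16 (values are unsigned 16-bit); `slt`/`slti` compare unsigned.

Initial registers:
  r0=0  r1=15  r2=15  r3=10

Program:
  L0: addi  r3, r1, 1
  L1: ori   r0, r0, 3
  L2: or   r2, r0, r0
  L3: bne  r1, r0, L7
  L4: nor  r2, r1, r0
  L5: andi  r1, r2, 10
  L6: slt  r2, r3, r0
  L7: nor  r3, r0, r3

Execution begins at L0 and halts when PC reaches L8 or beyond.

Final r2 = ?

65520

#0 addi  r3, r1, 1 ; 0/15/15/16
#1 ori   r0, r0, 3 ; 0/15/15/16
#2 or   r2, r0, r0 ; 0/15/0/16
#3 bne  r1, r0, L7 ; 0/15/0/16 ; →target
#4 nor  r2, r1, r0 ; 0/15/65520/16
#7 nor  r3, r0, r3 ; 0/15/65520/65519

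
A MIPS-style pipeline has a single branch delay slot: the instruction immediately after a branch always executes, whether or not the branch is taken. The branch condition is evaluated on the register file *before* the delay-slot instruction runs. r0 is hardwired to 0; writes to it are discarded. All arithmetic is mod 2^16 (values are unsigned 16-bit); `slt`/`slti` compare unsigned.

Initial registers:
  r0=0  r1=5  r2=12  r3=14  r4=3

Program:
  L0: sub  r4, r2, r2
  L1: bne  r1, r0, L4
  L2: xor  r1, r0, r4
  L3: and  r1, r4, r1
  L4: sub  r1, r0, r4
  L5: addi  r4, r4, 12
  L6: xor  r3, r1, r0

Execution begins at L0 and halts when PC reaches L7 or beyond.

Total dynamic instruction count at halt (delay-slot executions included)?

6

  step pc=0: sub  r4, r2, r2  regs=(0,5,12,14,0)
  step pc=1: bne  r1, r0, L4  cond=T  regs=(0,5,12,14,0)
  step pc=2: xor  r1, r0, r4  regs=(0,0,12,14,0)
  step pc=4: sub  r1, r0, r4  regs=(0,0,12,14,0)
  step pc=5: addi  r4, r4, 12  regs=(0,0,12,14,12)
  step pc=6: xor  r3, r1, r0  regs=(0,0,12,0,12)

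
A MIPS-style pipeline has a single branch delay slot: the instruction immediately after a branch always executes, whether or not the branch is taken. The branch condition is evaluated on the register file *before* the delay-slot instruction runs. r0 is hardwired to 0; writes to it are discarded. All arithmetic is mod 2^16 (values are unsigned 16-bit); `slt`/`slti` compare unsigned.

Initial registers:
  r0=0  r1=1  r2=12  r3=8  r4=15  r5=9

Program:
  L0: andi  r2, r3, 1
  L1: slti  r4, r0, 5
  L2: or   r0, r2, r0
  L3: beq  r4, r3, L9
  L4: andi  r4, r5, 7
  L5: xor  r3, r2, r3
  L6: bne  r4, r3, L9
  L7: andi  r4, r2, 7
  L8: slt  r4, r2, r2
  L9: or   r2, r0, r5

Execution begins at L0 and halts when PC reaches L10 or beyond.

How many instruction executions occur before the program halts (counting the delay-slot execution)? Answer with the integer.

9

#0 andi  r2, r3, 1 ; 0/1/0/8/15/9
#1 slti  r4, r0, 5 ; 0/1/0/8/1/9
#2 or   r0, r2, r0 ; 0/1/0/8/1/9
#3 beq  r4, r3, L9 ; 0/1/0/8/1/9 ; →fallthru
#4 andi  r4, r5, 7 ; 0/1/0/8/1/9
#5 xor  r3, r2, r3 ; 0/1/0/8/1/9
#6 bne  r4, r3, L9 ; 0/1/0/8/1/9 ; →target
#7 andi  r4, r2, 7 ; 0/1/0/8/0/9
#9 or   r2, r0, r5 ; 0/1/9/8/0/9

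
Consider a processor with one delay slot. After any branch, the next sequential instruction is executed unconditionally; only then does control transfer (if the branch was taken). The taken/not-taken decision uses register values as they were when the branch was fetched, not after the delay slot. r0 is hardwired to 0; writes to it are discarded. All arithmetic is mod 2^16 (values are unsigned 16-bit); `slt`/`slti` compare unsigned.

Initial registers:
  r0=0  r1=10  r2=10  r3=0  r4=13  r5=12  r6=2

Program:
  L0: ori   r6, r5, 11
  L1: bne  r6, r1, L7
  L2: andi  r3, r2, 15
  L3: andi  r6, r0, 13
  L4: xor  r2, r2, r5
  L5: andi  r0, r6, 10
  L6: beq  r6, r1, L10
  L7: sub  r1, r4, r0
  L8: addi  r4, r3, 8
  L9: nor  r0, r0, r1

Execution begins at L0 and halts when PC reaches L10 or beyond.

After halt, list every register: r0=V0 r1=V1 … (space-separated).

PC=0  ori   r6, r5, 11       | r0=0 r1=10 r2=10 r3=0 r4=13 r5=12 r6=15
PC=1  bne  r6, r1, L7        | r0=0 r1=10 r2=10 r3=0 r4=13 r5=12 r6=15  [TAKEN]
PC=2  andi  r3, r2, 15       | r0=0 r1=10 r2=10 r3=10 r4=13 r5=12 r6=15
PC=7  sub  r1, r4, r0        | r0=0 r1=13 r2=10 r3=10 r4=13 r5=12 r6=15
PC=8  addi  r4, r3, 8        | r0=0 r1=13 r2=10 r3=10 r4=18 r5=12 r6=15
PC=9  nor  r0, r0, r1        | r0=0 r1=13 r2=10 r3=10 r4=18 r5=12 r6=15

r0=0 r1=13 r2=10 r3=10 r4=18 r5=12 r6=15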